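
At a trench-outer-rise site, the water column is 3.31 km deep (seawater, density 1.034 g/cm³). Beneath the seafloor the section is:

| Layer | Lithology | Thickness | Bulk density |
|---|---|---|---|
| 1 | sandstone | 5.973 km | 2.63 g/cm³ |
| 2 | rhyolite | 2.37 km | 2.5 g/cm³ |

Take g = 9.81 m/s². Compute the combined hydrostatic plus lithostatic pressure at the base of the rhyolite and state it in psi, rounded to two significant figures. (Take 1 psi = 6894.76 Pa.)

seawater: 1034 kg/m³ × 9.81 m/s² × 3310 m = 3.358×10^7 Pa = 4870 psi
sandstone: 2630 kg/m³ × 9.81 m/s² × 5973 m = 1.541×10^8 Pa = 22351 psi
rhyolite: 2500 kg/m³ × 9.81 m/s² × 2370 m = 5.812×10^7 Pa = 8430 psi
Total = 4870 + 22351 + 8430 = 35651 psi

36000 psi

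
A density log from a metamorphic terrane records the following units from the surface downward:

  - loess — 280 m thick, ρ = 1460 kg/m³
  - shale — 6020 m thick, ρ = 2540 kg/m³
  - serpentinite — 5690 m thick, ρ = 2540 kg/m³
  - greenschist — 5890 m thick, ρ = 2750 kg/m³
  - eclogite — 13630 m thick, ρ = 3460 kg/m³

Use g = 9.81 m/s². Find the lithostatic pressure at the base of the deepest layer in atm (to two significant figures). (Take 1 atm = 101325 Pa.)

loess: 1460 kg/m³ × 9.81 m/s² × 280 m = 4.010×10^6 Pa = 39.58 atm
shale: 2540 kg/m³ × 9.81 m/s² × 6020 m = 1.500×10^8 Pa = 1480 atm
serpentinite: 2540 kg/m³ × 9.81 m/s² × 5690 m = 1.418×10^8 Pa = 1399 atm
greenschist: 2750 kg/m³ × 9.81 m/s² × 5890 m = 1.589×10^8 Pa = 1568 atm
eclogite: 3460 kg/m³ × 9.81 m/s² × 13630 m = 4.626×10^8 Pa = 4566 atm
Total = 39.58 + 1480 + 1399 + 1568 + 4566 = 9053.3 atm

9100 atm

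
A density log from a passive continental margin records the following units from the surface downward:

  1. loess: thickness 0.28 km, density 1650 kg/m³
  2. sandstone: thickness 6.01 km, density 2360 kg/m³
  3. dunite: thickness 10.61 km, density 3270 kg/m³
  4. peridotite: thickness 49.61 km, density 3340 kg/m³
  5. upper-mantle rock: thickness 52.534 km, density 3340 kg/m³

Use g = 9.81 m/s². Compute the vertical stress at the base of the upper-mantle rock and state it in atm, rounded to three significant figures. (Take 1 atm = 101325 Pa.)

37800 atm

loess: 1650 kg/m³ × 9.81 m/s² × 280 m = 4.532×10^6 Pa = 44.73 atm
sandstone: 2360 kg/m³ × 9.81 m/s² × 6010 m = 1.391×10^8 Pa = 1373 atm
dunite: 3270 kg/m³ × 9.81 m/s² × 10610 m = 3.404×10^8 Pa = 3359 atm
peridotite: 3340 kg/m³ × 9.81 m/s² × 49610 m = 1.625×10^9 Pa = 16042 atm
upper-mantle rock: 3340 kg/m³ × 9.81 m/s² × 52534 m = 1.721×10^9 Pa = 16988 atm
Total = 44.73 + 1373 + 3359 + 16042 + 16988 = 37807 atm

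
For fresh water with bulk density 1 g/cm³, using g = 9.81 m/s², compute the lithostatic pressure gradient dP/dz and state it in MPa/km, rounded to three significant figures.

dP/dz = ρg = 1000 kg/m³ × 9.81 m/s² = 9810.0 Pa/m
= 9810.0 Pa/m × (1 MPa/km / 1000.0 Pa/m) = 9.8100 MPa/km

9.81 MPa/km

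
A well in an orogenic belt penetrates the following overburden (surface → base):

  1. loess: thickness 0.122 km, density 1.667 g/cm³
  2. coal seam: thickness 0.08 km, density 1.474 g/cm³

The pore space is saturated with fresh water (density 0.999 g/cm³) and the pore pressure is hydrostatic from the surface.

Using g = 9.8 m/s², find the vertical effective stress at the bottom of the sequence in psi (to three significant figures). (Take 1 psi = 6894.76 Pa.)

Overburden (lithostatic) stress σ_v:
loess: 1667 kg/m³ × 9.8 m/s² × 122 m = 1.993×10^6 Pa = 1.993 MPa
coal seam: 1474 kg/m³ × 9.8 m/s² × 80 m = 1.156×10^6 Pa = 1.156 MPa
Total = 1.993 + 1.156 = 3.1487 MPa
Pore pressure P_p = 999 kg/m³ × 9.8 m/s² × 202 m = 1.978×10^6 Pa = 1.978 MPa
Effective stress σ' = σ_v − P_p = 3.149 − 1.978 = 1.1711 MPa = 169.85 psi

170 psi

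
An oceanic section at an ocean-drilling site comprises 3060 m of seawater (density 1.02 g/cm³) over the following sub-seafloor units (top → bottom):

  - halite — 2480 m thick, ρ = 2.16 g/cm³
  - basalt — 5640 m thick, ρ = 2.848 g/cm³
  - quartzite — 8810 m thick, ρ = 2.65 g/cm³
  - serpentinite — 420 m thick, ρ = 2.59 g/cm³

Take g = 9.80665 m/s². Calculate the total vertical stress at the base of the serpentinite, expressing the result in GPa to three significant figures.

0.480 GPa

seawater: 1020 kg/m³ × 9.80665 m/s² × 3060 m = 3.061×10^7 Pa = 0.03061 GPa
halite: 2160 kg/m³ × 9.80665 m/s² × 2480 m = 5.253×10^7 Pa = 0.05253 GPa
basalt: 2848 kg/m³ × 9.80665 m/s² × 5640 m = 1.575×10^8 Pa = 0.1575 GPa
quartzite: 2650 kg/m³ × 9.80665 m/s² × 8810 m = 2.290×10^8 Pa = 0.2290 GPa
serpentinite: 2590 kg/m³ × 9.80665 m/s² × 420 m = 1.067×10^7 Pa = 0.01067 GPa
Total = 0.03061 + 0.05253 + 0.1575 + 0.2290 + 0.01067 = 0.48028 GPa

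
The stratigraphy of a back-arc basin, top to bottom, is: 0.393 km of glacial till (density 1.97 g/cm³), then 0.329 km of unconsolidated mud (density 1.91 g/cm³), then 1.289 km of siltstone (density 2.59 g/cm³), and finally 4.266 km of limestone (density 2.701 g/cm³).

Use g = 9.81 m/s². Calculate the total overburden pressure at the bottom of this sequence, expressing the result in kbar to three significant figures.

glacial till: 1970 kg/m³ × 9.81 m/s² × 393 m = 7.595×10^6 Pa = 0.07595 kbar
unconsolidated mud: 1910 kg/m³ × 9.81 m/s² × 329 m = 6.165×10^6 Pa = 0.06165 kbar
siltstone: 2590 kg/m³ × 9.81 m/s² × 1289 m = 3.275×10^7 Pa = 0.3275 kbar
limestone: 2701 kg/m³ × 9.81 m/s² × 4266 m = 1.130×10^8 Pa = 1.130 kbar
Total = 0.07595 + 0.06165 + 0.3275 + 1.130 = 1.5955 kbar

1.60 kbar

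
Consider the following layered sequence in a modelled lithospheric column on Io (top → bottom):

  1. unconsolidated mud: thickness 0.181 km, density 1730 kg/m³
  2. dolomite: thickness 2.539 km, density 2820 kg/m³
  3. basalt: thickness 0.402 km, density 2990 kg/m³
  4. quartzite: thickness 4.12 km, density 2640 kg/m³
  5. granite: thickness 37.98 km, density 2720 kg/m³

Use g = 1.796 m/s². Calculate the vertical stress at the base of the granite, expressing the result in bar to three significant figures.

unconsolidated mud: 1730 kg/m³ × 1.796 m/s² × 181 m = 5.624×10^5 Pa = 5.624 bar
dolomite: 2820 kg/m³ × 1.796 m/s² × 2539 m = 1.286×10^7 Pa = 128.6 bar
basalt: 2990 kg/m³ × 1.796 m/s² × 402 m = 2.159×10^6 Pa = 21.59 bar
quartzite: 2640 kg/m³ × 1.796 m/s² × 4120 m = 1.953×10^7 Pa = 195.3 bar
granite: 2720 kg/m³ × 1.796 m/s² × 37980 m = 1.855×10^8 Pa = 1855 bar
Total = 5.624 + 128.6 + 21.59 + 195.3 + 1855 = 2206.5 bar

2210 bar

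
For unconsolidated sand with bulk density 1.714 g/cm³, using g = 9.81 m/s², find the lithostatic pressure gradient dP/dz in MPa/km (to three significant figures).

dP/dz = ρg = 1714 kg/m³ × 9.81 m/s² = 16814 Pa/m
= 16814 Pa/m × (1 MPa/km / 1000.0 Pa/m) = 16.814 MPa/km

16.8 MPa/km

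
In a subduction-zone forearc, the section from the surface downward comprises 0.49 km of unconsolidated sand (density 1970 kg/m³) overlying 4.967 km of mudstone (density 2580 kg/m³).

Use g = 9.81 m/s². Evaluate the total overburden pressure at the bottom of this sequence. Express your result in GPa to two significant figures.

unconsolidated sand: 1970 kg/m³ × 9.81 m/s² × 490 m = 9.470×10^6 Pa = 9.470×10^-3 GPa
mudstone: 2580 kg/m³ × 9.81 m/s² × 4967 m = 1.257×10^8 Pa = 0.1257 GPa
Total = 9.470×10^-3 + 0.1257 = 0.13518 GPa

0.14 GPa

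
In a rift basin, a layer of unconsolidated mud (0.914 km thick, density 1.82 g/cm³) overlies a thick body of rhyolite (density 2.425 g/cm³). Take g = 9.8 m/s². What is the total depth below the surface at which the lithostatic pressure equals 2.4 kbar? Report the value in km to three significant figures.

Pressure at base of upper layers: 1820×9.8×914 = 1.630×10^7 Pa = 0.1630 kbar
Remaining pressure to be supplied by rhyolite: 2.400×10^8 − 1.630×10^7 = 2.237×10^8 Pa
Additional depth in rhyolite = 2.237×10^8 Pa / (2425 kg/m³ × 9.8 m/s²) = 9412.9 m
Total depth = 914 m + 9412.9 m = 10327 m
= 10.327 km

10.3 km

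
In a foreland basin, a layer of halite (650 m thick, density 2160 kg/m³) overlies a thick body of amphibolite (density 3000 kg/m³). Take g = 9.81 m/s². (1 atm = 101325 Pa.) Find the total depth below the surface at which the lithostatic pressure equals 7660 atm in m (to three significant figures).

26600 m

Pressure at base of upper layers: 2160×9.81×650 = 1.377×10^7 Pa = 135.9 atm
Remaining pressure to be supplied by amphibolite: 7.761×10^8 − 1.377×10^7 = 7.624×10^8 Pa
Additional depth in amphibolite = 7.624×10^8 Pa / (3000 kg/m³ × 9.81 m/s²) = 25905 m
Total depth = 650 m + 25905 m = 26555 m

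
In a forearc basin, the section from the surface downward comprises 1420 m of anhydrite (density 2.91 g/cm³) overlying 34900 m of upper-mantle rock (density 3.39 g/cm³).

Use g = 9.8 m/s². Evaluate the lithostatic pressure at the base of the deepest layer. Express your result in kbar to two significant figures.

anhydrite: 2910 kg/m³ × 9.8 m/s² × 1420 m = 4.050×10^7 Pa = 0.4050 kbar
upper-mantle rock: 3390 kg/m³ × 9.8 m/s² × 34900 m = 1.159×10^9 Pa = 11.59 kbar
Total = 0.4050 + 11.59 = 11.999 kbar

12 kbar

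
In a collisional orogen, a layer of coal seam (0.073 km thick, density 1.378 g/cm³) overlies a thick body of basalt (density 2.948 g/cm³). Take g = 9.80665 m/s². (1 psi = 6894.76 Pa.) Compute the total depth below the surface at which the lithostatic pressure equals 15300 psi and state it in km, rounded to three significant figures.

3.69 km

Pressure at base of upper layers: 1378×9.80665×73 = 9.865×10^5 Pa = 143.1 psi
Remaining pressure to be supplied by basalt: 1.055×10^8 − 9.865×10^5 = 1.045×10^8 Pa
Additional depth in basalt = 1.045×10^8 Pa / (2948 kg/m³ × 9.80665 m/s²) = 3614.8 m
Total depth = 73 m + 3614.8 m = 3687.8 m
= 3.6878 km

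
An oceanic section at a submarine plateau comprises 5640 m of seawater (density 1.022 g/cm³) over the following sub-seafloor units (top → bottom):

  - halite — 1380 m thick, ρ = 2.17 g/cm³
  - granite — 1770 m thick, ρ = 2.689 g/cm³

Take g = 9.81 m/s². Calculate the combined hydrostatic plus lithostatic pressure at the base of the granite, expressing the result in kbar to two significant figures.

1.3 kbar

seawater: 1022 kg/m³ × 9.81 m/s² × 5640 m = 5.655×10^7 Pa = 0.5655 kbar
halite: 2170 kg/m³ × 9.81 m/s² × 1380 m = 2.938×10^7 Pa = 0.2938 kbar
granite: 2689 kg/m³ × 9.81 m/s² × 1770 m = 4.669×10^7 Pa = 0.4669 kbar
Total = 0.5655 + 0.2938 + 0.4669 = 1.3261 kbar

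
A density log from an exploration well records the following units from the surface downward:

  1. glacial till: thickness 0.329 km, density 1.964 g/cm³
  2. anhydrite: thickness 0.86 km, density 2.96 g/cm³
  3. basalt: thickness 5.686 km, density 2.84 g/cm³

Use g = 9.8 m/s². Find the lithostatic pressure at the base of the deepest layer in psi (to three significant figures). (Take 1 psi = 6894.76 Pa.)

27500 psi

glacial till: 1964 kg/m³ × 9.8 m/s² × 329 m = 6.332×10^6 Pa = 918.4 psi
anhydrite: 2960 kg/m³ × 9.8 m/s² × 860 m = 2.495×10^7 Pa = 3618 psi
basalt: 2840 kg/m³ × 9.8 m/s² × 5686 m = 1.583×10^8 Pa = 22953 psi
Total = 918.4 + 3618 + 22953 = 27489 psi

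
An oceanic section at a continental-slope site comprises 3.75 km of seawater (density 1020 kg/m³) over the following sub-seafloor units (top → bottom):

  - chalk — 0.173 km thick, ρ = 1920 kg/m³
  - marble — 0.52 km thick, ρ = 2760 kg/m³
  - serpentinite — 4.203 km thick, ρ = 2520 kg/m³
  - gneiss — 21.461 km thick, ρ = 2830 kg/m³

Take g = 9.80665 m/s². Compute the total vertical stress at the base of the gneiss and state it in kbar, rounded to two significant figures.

7.5 kbar

seawater: 1020 kg/m³ × 9.80665 m/s² × 3750 m = 3.751×10^7 Pa = 0.3751 kbar
chalk: 1920 kg/m³ × 9.80665 m/s² × 173 m = 3.257×10^6 Pa = 0.03257 kbar
marble: 2760 kg/m³ × 9.80665 m/s² × 520 m = 1.407×10^7 Pa = 0.1407 kbar
serpentinite: 2520 kg/m³ × 9.80665 m/s² × 4203 m = 1.039×10^8 Pa = 1.039 kbar
gneiss: 2830 kg/m³ × 9.80665 m/s² × 21461 m = 5.956×10^8 Pa = 5.956 kbar
Total = 0.3751 + 0.03257 + 0.1407 + 1.039 + 5.956 = 7.5431 kbar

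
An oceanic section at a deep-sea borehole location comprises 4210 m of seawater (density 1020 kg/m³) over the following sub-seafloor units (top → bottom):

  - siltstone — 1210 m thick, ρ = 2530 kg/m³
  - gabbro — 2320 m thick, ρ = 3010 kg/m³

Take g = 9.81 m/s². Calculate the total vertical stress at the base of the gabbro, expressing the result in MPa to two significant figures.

140 MPa

seawater: 1020 kg/m³ × 9.81 m/s² × 4210 m = 4.213×10^7 Pa = 42.13 MPa
siltstone: 2530 kg/m³ × 9.81 m/s² × 1210 m = 3.003×10^7 Pa = 30.03 MPa
gabbro: 3010 kg/m³ × 9.81 m/s² × 2320 m = 6.851×10^7 Pa = 68.51 MPa
Total = 42.13 + 30.03 + 68.51 = 140.66 MPa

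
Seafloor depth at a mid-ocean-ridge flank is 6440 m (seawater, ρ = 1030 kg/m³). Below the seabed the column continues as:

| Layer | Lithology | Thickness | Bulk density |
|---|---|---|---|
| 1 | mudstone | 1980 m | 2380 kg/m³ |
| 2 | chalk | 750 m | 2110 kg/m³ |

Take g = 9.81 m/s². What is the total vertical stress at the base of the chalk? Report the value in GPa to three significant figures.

0.127 GPa

seawater: 1030 kg/m³ × 9.81 m/s² × 6440 m = 6.507×10^7 Pa = 0.06507 GPa
mudstone: 2380 kg/m³ × 9.81 m/s² × 1980 m = 4.623×10^7 Pa = 0.04623 GPa
chalk: 2110 kg/m³ × 9.81 m/s² × 750 m = 1.552×10^7 Pa = 0.01552 GPa
Total = 0.06507 + 0.04623 + 0.01552 = 0.12682 GPa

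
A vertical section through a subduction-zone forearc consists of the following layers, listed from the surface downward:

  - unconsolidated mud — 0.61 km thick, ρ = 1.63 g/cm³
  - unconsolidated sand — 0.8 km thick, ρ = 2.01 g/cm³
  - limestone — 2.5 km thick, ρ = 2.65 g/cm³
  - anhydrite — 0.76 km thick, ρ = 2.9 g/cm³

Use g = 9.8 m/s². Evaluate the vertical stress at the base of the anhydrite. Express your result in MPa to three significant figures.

unconsolidated mud: 1630 kg/m³ × 9.8 m/s² × 610 m = 9.744×10^6 Pa = 9.744 MPa
unconsolidated sand: 2010 kg/m³ × 9.8 m/s² × 800 m = 1.576×10^7 Pa = 15.76 MPa
limestone: 2650 kg/m³ × 9.8 m/s² × 2500 m = 6.493×10^7 Pa = 64.93 MPa
anhydrite: 2900 kg/m³ × 9.8 m/s² × 760 m = 2.160×10^7 Pa = 21.60 MPa
Total = 9.744 + 15.76 + 64.93 + 21.60 = 112.03 MPa

112 MPa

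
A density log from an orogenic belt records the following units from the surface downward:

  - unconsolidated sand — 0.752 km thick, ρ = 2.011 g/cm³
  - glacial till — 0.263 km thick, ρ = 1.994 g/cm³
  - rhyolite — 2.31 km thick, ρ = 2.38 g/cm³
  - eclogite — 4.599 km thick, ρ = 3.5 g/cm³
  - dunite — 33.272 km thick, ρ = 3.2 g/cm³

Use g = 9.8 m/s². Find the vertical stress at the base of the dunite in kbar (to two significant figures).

13 kbar

unconsolidated sand: 2011 kg/m³ × 9.8 m/s² × 752 m = 1.482×10^7 Pa = 0.1482 kbar
glacial till: 1994 kg/m³ × 9.8 m/s² × 263 m = 5.139×10^6 Pa = 0.05139 kbar
rhyolite: 2380 kg/m³ × 9.8 m/s² × 2310 m = 5.388×10^7 Pa = 0.5388 kbar
eclogite: 3500 kg/m³ × 9.8 m/s² × 4599 m = 1.577×10^8 Pa = 1.577 kbar
dunite: 3200 kg/m³ × 9.8 m/s² × 33272 m = 1.043×10^9 Pa = 10.43 kbar
Total = 0.1482 + 0.05139 + 0.5388 + 1.577 + 10.43 = 12.750 kbar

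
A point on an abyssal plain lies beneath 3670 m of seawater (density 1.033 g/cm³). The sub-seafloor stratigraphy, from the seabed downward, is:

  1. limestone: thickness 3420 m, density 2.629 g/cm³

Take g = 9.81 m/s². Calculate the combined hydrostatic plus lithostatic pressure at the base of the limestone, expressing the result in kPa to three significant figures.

125000 kPa

seawater: 1033 kg/m³ × 9.81 m/s² × 3670 m = 3.719×10^7 Pa = 37191 kPa
limestone: 2629 kg/m³ × 9.81 m/s² × 3420 m = 8.820×10^7 Pa = 88203 kPa
Total = 37191 + 88203 = 1.2539×10^5 kPa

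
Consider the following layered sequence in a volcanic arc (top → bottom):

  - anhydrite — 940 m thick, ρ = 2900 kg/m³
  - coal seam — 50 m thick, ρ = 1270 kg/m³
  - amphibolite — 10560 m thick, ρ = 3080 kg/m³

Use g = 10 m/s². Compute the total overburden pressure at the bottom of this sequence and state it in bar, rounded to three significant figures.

3530 bar

anhydrite: 2900 kg/m³ × 10 m/s² × 940 m = 2.726×10^7 Pa = 272.6 bar
coal seam: 1270 kg/m³ × 10 m/s² × 50 m = 6.350×10^5 Pa = 6.350 bar
amphibolite: 3080 kg/m³ × 10 m/s² × 10560 m = 3.252×10^8 Pa = 3252 bar
Total = 272.6 + 6.350 + 3252 = 3531.4 bar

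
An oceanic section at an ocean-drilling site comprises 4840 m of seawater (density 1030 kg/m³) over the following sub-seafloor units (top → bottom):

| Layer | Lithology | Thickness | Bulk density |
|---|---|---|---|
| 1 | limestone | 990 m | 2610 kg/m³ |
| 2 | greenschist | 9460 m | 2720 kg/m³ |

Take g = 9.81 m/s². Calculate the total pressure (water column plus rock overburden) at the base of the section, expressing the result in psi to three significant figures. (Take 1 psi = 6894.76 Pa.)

seawater: 1030 kg/m³ × 9.81 m/s² × 4840 m = 4.890×10^7 Pa = 7093 psi
limestone: 2610 kg/m³ × 9.81 m/s² × 990 m = 2.535×10^7 Pa = 3676 psi
greenschist: 2720 kg/m³ × 9.81 m/s² × 9460 m = 2.524×10^8 Pa = 36611 psi
Total = 7093 + 3676 + 36611 = 47380 psi

47400 psi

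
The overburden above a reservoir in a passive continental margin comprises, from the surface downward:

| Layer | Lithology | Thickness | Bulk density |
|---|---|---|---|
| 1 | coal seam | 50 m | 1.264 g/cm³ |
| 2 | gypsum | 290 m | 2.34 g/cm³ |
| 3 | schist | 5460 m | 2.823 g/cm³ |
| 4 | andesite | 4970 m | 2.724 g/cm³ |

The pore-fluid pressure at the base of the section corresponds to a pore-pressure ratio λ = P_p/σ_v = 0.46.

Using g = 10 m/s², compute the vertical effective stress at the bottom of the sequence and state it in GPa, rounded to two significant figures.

0.16 GPa

Overburden (lithostatic) stress σ_v:
coal seam: 1264 kg/m³ × 10 m/s² × 50 m = 6.320×10^5 Pa = 0.6320 MPa
gypsum: 2340 kg/m³ × 10 m/s² × 290 m = 6.786×10^6 Pa = 6.786 MPa
schist: 2823 kg/m³ × 10 m/s² × 5460 m = 1.541×10^8 Pa = 154.1 MPa
andesite: 2724 kg/m³ × 10 m/s² × 4970 m = 1.354×10^8 Pa = 135.4 MPa
Total = 0.6320 + 6.786 + 154.1 + 135.4 = 296.94 MPa
Pore pressure P_p = λ·σ_v = 0.46 × 296.9 MPa = 136.6 MPa
Effective stress σ' = σ_v − P_p = 296.9 − 136.6 = 160.35 MPa = 0.16035 GPa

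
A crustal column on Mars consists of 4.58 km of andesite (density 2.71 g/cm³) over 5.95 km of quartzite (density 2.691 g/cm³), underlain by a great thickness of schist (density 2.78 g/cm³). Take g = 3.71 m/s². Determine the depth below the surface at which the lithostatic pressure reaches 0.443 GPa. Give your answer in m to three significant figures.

43300 m

Pressure at base of upper layers: 2710×3.71×4580 + 2691×3.71×5950 = 1.055×10^8 Pa = 0.1055 GPa
Remaining pressure to be supplied by schist: 4.430×10^8 − 1.055×10^8 = 3.375×10^8 Pa
Additional depth in schist = 3.375×10^8 Pa / (2780 kg/m³ × 3.71 m/s²) = 32728 m
Total depth = 10530 m + 32728 m = 43258 m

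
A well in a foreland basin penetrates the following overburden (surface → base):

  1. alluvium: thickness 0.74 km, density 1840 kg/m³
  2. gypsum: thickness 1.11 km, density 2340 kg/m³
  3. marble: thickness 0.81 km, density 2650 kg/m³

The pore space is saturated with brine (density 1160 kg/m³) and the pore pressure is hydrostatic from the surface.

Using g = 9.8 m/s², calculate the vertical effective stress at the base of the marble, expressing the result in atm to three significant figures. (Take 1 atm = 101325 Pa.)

Overburden (lithostatic) stress σ_v:
alluvium: 1840 kg/m³ × 9.8 m/s² × 740 m = 1.334×10^7 Pa = 13.34 MPa
gypsum: 2340 kg/m³ × 9.8 m/s² × 1110 m = 2.545×10^7 Pa = 25.45 MPa
marble: 2650 kg/m³ × 9.8 m/s² × 810 m = 2.104×10^7 Pa = 21.04 MPa
Total = 13.34 + 25.45 + 21.04 = 59.834 MPa
Pore pressure P_p = 1160 kg/m³ × 9.8 m/s² × 2660 m = 3.024×10^7 Pa = 30.24 MPa
Effective stress σ' = σ_v − P_p = 59.83 − 30.24 = 29.595 MPa = 292.08 atm

292 atm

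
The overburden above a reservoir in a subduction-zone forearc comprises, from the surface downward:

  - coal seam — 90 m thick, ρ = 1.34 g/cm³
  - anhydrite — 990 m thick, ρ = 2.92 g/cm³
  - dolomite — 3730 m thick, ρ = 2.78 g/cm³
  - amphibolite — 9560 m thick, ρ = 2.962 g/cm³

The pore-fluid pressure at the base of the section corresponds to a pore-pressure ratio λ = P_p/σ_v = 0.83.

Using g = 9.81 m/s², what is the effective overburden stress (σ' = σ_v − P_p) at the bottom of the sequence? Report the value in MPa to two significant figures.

70 MPa

Overburden (lithostatic) stress σ_v:
coal seam: 1340 kg/m³ × 9.81 m/s² × 90 m = 1.183×10^6 Pa = 1.183 MPa
anhydrite: 2920 kg/m³ × 9.81 m/s² × 990 m = 2.836×10^7 Pa = 28.36 MPa
dolomite: 2780 kg/m³ × 9.81 m/s² × 3730 m = 1.017×10^8 Pa = 101.7 MPa
amphibolite: 2962 kg/m³ × 9.81 m/s² × 9560 m = 2.778×10^8 Pa = 277.8 MPa
Total = 1.183 + 28.36 + 101.7 + 277.8 = 409.05 MPa
Pore pressure P_p = λ·σ_v = 0.83 × 409.1 MPa = 339.5 MPa
Effective stress σ' = σ_v − P_p = 409.1 − 339.5 = 69.539 MPa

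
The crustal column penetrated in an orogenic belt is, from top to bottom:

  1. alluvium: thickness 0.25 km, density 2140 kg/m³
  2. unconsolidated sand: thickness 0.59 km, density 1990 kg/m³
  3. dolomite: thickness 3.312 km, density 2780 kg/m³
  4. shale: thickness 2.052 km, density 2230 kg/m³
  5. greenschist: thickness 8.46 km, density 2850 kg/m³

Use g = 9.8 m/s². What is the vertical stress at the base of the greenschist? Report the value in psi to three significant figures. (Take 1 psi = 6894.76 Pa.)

56300 psi

alluvium: 2140 kg/m³ × 9.8 m/s² × 250 m = 5.243×10^6 Pa = 760.4 psi
unconsolidated sand: 1990 kg/m³ × 9.8 m/s² × 590 m = 1.151×10^7 Pa = 1669 psi
dolomite: 2780 kg/m³ × 9.8 m/s² × 3312 m = 9.023×10^7 Pa = 13087 psi
shale: 2230 kg/m³ × 9.8 m/s² × 2052 m = 4.484×10^7 Pa = 6504 psi
greenschist: 2850 kg/m³ × 9.8 m/s² × 8460 m = 2.363×10^8 Pa = 34271 psi
Total = 760.4 + 1669 + 13087 + 6504 + 34271 = 56291 psi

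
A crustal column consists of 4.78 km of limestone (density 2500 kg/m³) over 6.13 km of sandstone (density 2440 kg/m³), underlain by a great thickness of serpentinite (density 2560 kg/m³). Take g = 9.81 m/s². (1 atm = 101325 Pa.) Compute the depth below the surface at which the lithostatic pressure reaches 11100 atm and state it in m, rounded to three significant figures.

45200 m

Pressure at base of upper layers: 2500×9.81×4780 + 2440×9.81×6130 = 2.640×10^8 Pa = 2605 atm
Remaining pressure to be supplied by serpentinite: 1.125×10^9 − 2.640×10^8 = 8.607×10^8 Pa
Additional depth in serpentinite = 8.607×10^8 Pa / (2560 kg/m³ × 9.81 m/s²) = 34274 m
Total depth = 10910 m + 34274 m = 45184 m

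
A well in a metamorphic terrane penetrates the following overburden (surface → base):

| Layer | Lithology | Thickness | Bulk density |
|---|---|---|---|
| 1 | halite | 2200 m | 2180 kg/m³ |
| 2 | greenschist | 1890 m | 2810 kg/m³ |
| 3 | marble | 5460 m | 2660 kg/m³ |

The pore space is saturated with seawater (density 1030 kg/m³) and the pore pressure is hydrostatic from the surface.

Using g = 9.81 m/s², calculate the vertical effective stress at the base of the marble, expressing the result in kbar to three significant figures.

Overburden (lithostatic) stress σ_v:
halite: 2180 kg/m³ × 9.81 m/s² × 2200 m = 4.705×10^7 Pa = 47.05 MPa
greenschist: 2810 kg/m³ × 9.81 m/s² × 1890 m = 5.210×10^7 Pa = 52.10 MPa
marble: 2660 kg/m³ × 9.81 m/s² × 5460 m = 1.425×10^8 Pa = 142.5 MPa
Total = 47.05 + 52.10 + 142.5 = 241.63 MPa
Pore pressure P_p = 1030 kg/m³ × 9.81 m/s² × 9550 m = 9.650×10^7 Pa = 96.50 MPa
Effective stress σ' = σ_v − P_p = 241.6 − 96.50 = 145.13 MPa = 1.4513 kbar

1.45 kbar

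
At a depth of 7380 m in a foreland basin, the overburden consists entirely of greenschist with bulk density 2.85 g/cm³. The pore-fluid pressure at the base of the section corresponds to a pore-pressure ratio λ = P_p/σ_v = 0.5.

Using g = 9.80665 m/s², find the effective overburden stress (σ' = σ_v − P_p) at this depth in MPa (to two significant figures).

100 MPa

Overburden (lithostatic) stress σ_v:
greenschist: 2850 kg/m³ × 9.80665 m/s² × 7380 m = 2.063×10^8 Pa = 206.3 MPa
Pore pressure P_p = λ·σ_v = 0.5 × 206.3 MPa = 103.1 MPa
Effective stress σ' = σ_v − P_p = 206.3 − 103.1 = 103.13 MPa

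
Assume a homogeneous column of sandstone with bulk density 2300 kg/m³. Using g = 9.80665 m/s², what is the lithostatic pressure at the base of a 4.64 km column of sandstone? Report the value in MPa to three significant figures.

sandstone: 2300 kg/m³ × 9.80665 m/s² × 4640 m = 1.047×10^8 Pa = 104.7 MPa

105 MPa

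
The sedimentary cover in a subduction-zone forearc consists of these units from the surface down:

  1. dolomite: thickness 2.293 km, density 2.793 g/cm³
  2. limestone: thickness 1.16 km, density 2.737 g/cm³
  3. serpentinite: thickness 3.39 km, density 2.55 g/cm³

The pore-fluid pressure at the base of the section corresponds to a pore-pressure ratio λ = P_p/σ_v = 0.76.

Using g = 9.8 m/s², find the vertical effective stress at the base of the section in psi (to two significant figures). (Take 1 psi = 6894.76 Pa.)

6200 psi

Overburden (lithostatic) stress σ_v:
dolomite: 2793 kg/m³ × 9.8 m/s² × 2293 m = 6.276×10^7 Pa = 62.76 MPa
limestone: 2737 kg/m³ × 9.8 m/s² × 1160 m = 3.111×10^7 Pa = 31.11 MPa
serpentinite: 2550 kg/m³ × 9.8 m/s² × 3390 m = 8.472×10^7 Pa = 84.72 MPa
Total = 62.76 + 31.11 + 84.72 = 178.59 MPa
Pore pressure P_p = λ·σ_v = 0.76 × 178.6 MPa = 135.7 MPa
Effective stress σ' = σ_v − P_p = 178.6 − 135.7 = 42.862 MPa = 6216.7 psi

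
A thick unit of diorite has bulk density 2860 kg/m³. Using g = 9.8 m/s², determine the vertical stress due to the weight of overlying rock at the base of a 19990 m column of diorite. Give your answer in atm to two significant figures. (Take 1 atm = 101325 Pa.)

5500 atm

diorite: 2860 kg/m³ × 9.8 m/s² × 19990 m = 5.603×10^8 Pa = 5530 atm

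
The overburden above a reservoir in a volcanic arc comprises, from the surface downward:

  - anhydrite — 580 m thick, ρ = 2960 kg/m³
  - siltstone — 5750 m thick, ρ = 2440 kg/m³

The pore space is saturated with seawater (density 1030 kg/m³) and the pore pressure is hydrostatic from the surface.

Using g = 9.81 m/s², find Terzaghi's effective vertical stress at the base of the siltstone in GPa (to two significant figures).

Overburden (lithostatic) stress σ_v:
anhydrite: 2960 kg/m³ × 9.81 m/s² × 580 m = 1.684×10^7 Pa = 16.84 MPa
siltstone: 2440 kg/m³ × 9.81 m/s² × 5750 m = 1.376×10^8 Pa = 137.6 MPa
Total = 16.84 + 137.6 = 154.48 MPa
Pore pressure P_p = 1030 kg/m³ × 9.81 m/s² × 6330 m = 6.396×10^7 Pa = 63.96 MPa
Effective stress σ' = σ_v − P_p = 154.5 − 63.96 = 90.516 MPa = 0.090516 GPa

0.091 GPa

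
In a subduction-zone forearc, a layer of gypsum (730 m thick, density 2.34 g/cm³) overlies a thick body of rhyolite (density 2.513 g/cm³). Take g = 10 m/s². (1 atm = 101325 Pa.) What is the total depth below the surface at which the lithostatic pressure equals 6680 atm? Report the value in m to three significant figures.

27000 m

Pressure at base of upper layers: 2340×10×730 = 1.708×10^7 Pa = 168.6 atm
Remaining pressure to be supplied by rhyolite: 6.769×10^8 − 1.708×10^7 = 6.598×10^8 Pa
Additional depth in rhyolite = 6.598×10^8 Pa / (2513 kg/m³ × 10 m/s²) = 26254 m
Total depth = 730 m + 26254 m = 26984 m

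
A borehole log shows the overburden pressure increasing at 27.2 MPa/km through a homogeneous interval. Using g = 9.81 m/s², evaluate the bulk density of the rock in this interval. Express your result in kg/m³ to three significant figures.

2770 kg/m³

ρ = (dP/dz)/g = 27.2 MPa/km / 9.81 m/s² = 27200 Pa/m / 9.81 m/s² = 2772.7 kg/m³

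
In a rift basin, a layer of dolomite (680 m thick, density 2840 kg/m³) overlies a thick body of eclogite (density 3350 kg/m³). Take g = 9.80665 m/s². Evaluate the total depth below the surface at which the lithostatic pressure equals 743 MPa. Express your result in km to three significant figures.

Pressure at base of upper layers: 2840×9.80665×680 = 1.894×10^7 Pa = 18.94 MPa
Remaining pressure to be supplied by eclogite: 7.430×10^8 − 1.894×10^7 = 7.241×10^8 Pa
Additional depth in eclogite = 7.241×10^8 Pa / (3350 kg/m³ × 9.80665 m/s²) = 22040 m
Total depth = 680 m + 22040 m = 22720 m
= 22.720 km

22.7 km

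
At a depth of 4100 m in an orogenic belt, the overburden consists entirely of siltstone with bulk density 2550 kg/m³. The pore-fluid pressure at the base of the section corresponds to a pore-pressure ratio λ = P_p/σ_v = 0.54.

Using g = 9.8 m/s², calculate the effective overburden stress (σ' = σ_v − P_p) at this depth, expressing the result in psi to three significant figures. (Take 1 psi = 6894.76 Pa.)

6840 psi

Overburden (lithostatic) stress σ_v:
siltstone: 2550 kg/m³ × 9.8 m/s² × 4100 m = 1.025×10^8 Pa = 102.5 MPa
Pore pressure P_p = λ·σ_v = 0.54 × 102.5 MPa = 55.33 MPa
Effective stress σ' = σ_v − P_p = 102.5 − 55.33 = 47.131 MPa = 6835.8 psi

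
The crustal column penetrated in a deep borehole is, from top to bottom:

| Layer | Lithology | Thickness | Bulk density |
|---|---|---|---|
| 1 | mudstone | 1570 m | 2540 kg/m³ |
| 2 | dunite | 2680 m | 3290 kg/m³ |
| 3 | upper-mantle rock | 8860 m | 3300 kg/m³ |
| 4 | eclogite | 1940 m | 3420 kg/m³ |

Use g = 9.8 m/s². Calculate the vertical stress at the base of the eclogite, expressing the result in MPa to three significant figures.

mudstone: 2540 kg/m³ × 9.8 m/s² × 1570 m = 3.908×10^7 Pa = 39.08 MPa
dunite: 3290 kg/m³ × 9.8 m/s² × 2680 m = 8.641×10^7 Pa = 86.41 MPa
upper-mantle rock: 3300 kg/m³ × 9.8 m/s² × 8860 m = 2.865×10^8 Pa = 286.5 MPa
eclogite: 3420 kg/m³ × 9.8 m/s² × 1940 m = 6.502×10^7 Pa = 65.02 MPa
Total = 39.08 + 86.41 + 286.5 + 65.02 = 477.04 MPa

477 MPa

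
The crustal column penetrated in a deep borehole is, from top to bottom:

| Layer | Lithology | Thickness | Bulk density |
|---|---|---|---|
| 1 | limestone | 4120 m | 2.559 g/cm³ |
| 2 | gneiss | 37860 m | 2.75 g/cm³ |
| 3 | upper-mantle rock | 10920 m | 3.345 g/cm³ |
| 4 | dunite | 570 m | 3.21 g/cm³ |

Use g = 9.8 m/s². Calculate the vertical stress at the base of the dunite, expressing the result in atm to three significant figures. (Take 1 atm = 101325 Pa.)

14800 atm

limestone: 2559 kg/m³ × 9.8 m/s² × 4120 m = 1.033×10^8 Pa = 1020 atm
gneiss: 2750 kg/m³ × 9.8 m/s² × 37860 m = 1.020×10^9 Pa = 10070 atm
upper-mantle rock: 3345 kg/m³ × 9.8 m/s² × 10920 m = 3.580×10^8 Pa = 3533 atm
dunite: 3210 kg/m³ × 9.8 m/s² × 570 m = 1.793×10^7 Pa = 177.0 atm
Total = 1020 + 10070 + 3533 + 177.0 = 14799 atm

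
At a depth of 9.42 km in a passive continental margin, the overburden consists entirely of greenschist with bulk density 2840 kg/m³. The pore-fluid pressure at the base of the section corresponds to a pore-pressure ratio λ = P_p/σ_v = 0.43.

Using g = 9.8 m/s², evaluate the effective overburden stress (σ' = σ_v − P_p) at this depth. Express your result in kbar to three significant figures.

1.49 kbar

Overburden (lithostatic) stress σ_v:
greenschist: 2840 kg/m³ × 9.8 m/s² × 9420 m = 2.622×10^8 Pa = 262.2 MPa
Pore pressure P_p = λ·σ_v = 0.43 × 262.2 MPa = 112.7 MPa
Effective stress σ' = σ_v − P_p = 262.2 − 112.7 = 149.44 MPa = 1.4944 kbar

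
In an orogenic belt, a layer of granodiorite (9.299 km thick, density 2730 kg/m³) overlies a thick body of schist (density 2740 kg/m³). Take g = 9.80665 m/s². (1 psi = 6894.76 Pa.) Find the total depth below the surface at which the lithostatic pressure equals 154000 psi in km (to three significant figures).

Pressure at base of upper layers: 2730×9.80665×9299 = 2.490×10^8 Pa = 36108 psi
Remaining pressure to be supplied by schist: 1.062×10^9 − 2.490×10^8 = 8.128×10^8 Pa
Additional depth in schist = 8.128×10^8 Pa / (2740 kg/m³ × 9.80665 m/s²) = 30251 m
Total depth = 9299 m + 30251 m = 39550 m
= 39.550 km

39.5 km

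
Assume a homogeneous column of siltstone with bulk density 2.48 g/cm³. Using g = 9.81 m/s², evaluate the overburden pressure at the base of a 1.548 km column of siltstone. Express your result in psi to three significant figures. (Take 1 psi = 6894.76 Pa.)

5460 psi

siltstone: 2480 kg/m³ × 9.81 m/s² × 1548 m = 3.766×10^7 Pa = 5462 psi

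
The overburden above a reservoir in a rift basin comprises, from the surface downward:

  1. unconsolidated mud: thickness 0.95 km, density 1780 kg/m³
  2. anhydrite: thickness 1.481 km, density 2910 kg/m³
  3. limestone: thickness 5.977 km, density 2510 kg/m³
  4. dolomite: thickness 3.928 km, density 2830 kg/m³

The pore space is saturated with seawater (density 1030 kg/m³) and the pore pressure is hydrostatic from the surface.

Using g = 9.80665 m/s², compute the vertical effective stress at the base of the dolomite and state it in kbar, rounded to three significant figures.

Overburden (lithostatic) stress σ_v:
unconsolidated mud: 1780 kg/m³ × 9.80665 m/s² × 950 m = 1.658×10^7 Pa = 16.58 MPa
anhydrite: 2910 kg/m³ × 9.80665 m/s² × 1481 m = 4.226×10^7 Pa = 42.26 MPa
limestone: 2510 kg/m³ × 9.80665 m/s² × 5977 m = 1.471×10^8 Pa = 147.1 MPa
dolomite: 2830 kg/m³ × 9.80665 m/s² × 3928 m = 1.090×10^8 Pa = 109.0 MPa
Total = 16.58 + 42.26 + 147.1 + 109.0 = 314.98 MPa
Pore pressure P_p = 1030 kg/m³ × 9.80665 m/s² × 12336 m = 1.246×10^8 Pa = 124.6 MPa
Effective stress σ' = σ_v − P_p = 315.0 − 124.6 = 190.38 MPa = 1.9038 kbar

1.90 kbar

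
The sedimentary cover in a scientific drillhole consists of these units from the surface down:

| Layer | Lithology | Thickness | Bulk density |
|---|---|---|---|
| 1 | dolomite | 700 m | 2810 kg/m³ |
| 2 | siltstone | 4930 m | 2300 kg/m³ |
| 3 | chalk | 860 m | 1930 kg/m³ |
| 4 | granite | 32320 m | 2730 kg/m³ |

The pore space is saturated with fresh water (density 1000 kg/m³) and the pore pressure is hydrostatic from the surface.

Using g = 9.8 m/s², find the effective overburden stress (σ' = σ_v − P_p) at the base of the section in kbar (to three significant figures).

Overburden (lithostatic) stress σ_v:
dolomite: 2810 kg/m³ × 9.8 m/s² × 700 m = 1.928×10^7 Pa = 19.28 MPa
siltstone: 2300 kg/m³ × 9.8 m/s² × 4930 m = 1.111×10^8 Pa = 111.1 MPa
chalk: 1930 kg/m³ × 9.8 m/s² × 860 m = 1.627×10^7 Pa = 16.27 MPa
granite: 2730 kg/m³ × 9.8 m/s² × 32320 m = 8.647×10^8 Pa = 864.7 MPa
Total = 19.28 + 111.1 + 16.27 + 864.7 = 1011.4 MPa
Pore pressure P_p = 1000 kg/m³ × 9.8 m/s² × 38810 m = 3.803×10^8 Pa = 380.3 MPa
Effective stress σ' = σ_v − P_p = 1011 − 380.3 = 631.02 MPa = 6.3102 kbar

6.31 kbar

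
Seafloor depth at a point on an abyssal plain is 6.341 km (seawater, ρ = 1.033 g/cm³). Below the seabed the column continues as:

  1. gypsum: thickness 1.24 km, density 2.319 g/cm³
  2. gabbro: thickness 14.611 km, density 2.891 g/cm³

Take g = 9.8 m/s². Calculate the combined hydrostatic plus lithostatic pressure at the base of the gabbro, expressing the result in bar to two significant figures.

seawater: 1033 kg/m³ × 9.8 m/s² × 6341 m = 6.419×10^7 Pa = 641.9 bar
gypsum: 2319 kg/m³ × 9.8 m/s² × 1240 m = 2.818×10^7 Pa = 281.8 bar
gabbro: 2891 kg/m³ × 9.8 m/s² × 14611 m = 4.140×10^8 Pa = 4140 bar
Total = 641.9 + 281.8 + 4140 = 5063.3 bar

5100 bar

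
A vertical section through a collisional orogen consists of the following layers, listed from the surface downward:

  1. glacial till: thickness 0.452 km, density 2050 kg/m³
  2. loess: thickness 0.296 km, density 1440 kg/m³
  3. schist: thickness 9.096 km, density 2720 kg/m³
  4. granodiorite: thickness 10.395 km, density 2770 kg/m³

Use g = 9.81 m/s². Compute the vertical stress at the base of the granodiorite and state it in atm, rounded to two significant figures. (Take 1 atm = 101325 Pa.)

glacial till: 2050 kg/m³ × 9.81 m/s² × 452 m = 9.090×10^6 Pa = 89.71 atm
loess: 1440 kg/m³ × 9.81 m/s² × 296 m = 4.181×10^6 Pa = 41.27 atm
schist: 2720 kg/m³ × 9.81 m/s² × 9096 m = 2.427×10^8 Pa = 2395 atm
granodiorite: 2770 kg/m³ × 9.81 m/s² × 10395 m = 2.825×10^8 Pa = 2788 atm
Total = 89.71 + 41.27 + 2395 + 2788 = 5314.1 atm

5300 atm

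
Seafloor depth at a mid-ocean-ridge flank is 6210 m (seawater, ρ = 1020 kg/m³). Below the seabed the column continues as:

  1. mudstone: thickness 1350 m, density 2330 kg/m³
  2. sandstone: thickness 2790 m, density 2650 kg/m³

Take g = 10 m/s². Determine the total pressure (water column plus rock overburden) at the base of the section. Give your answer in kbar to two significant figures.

seawater: 1020 kg/m³ × 10 m/s² × 6210 m = 6.334×10^7 Pa = 0.6334 kbar
mudstone: 2330 kg/m³ × 10 m/s² × 1350 m = 3.146×10^7 Pa = 0.3145 kbar
sandstone: 2650 kg/m³ × 10 m/s² × 2790 m = 7.394×10^7 Pa = 0.7393 kbar
Total = 0.6334 + 0.3145 + 0.7393 = 1.6873 kbar

1.7 kbar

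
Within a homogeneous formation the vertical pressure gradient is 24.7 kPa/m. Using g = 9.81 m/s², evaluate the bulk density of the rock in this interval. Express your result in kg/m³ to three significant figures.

ρ = (dP/dz)/g = 24.7 kPa/m / 9.81 m/s² = 24700 Pa/m / 9.81 m/s² = 2517.8 kg/m³

2520 kg/m³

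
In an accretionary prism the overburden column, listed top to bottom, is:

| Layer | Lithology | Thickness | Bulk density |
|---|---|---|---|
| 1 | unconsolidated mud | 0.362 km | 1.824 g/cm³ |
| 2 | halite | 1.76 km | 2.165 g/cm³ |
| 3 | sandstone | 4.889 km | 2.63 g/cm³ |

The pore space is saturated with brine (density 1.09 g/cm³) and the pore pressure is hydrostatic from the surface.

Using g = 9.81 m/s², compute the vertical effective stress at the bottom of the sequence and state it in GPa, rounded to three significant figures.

Overburden (lithostatic) stress σ_v:
unconsolidated mud: 1824 kg/m³ × 9.81 m/s² × 362 m = 6.477×10^6 Pa = 6.477 MPa
halite: 2165 kg/m³ × 9.81 m/s² × 1760 m = 3.738×10^7 Pa = 37.38 MPa
sandstone: 2630 kg/m³ × 9.81 m/s² × 4889 m = 1.261×10^8 Pa = 126.1 MPa
Total = 6.477 + 37.38 + 126.1 = 170.00 MPa
Pore pressure P_p = 1090 kg/m³ × 9.81 m/s² × 7011 m = 7.497×10^7 Pa = 74.97 MPa
Effective stress σ' = σ_v − P_p = 170.0 − 74.97 = 95.027 MPa = 0.095027 GPa

0.0950 GPa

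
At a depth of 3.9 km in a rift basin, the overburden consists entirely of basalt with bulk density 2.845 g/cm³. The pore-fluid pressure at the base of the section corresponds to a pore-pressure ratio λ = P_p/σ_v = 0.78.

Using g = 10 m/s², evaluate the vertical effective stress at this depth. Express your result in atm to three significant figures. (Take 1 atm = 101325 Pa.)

Overburden (lithostatic) stress σ_v:
basalt: 2845 kg/m³ × 10 m/s² × 3900 m = 1.110×10^8 Pa = 111.0 MPa
Pore pressure P_p = λ·σ_v = 0.78 × 111.0 MPa = 86.54 MPa
Effective stress σ' = σ_v − P_p = 111.0 − 86.54 = 24.410 MPa = 240.91 atm

241 atm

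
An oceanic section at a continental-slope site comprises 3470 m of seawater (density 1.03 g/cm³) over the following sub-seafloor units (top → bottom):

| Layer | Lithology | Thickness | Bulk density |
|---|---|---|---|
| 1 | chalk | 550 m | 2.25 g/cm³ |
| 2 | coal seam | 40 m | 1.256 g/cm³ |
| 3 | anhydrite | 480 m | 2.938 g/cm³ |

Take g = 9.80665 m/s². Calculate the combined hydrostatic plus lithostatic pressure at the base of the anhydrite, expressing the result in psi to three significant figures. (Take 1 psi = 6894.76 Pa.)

seawater: 1030 kg/m³ × 9.80665 m/s² × 3470 m = 3.505×10^7 Pa = 5084 psi
chalk: 2250 kg/m³ × 9.80665 m/s² × 550 m = 1.214×10^7 Pa = 1760 psi
coal seam: 1256 kg/m³ × 9.80665 m/s² × 40 m = 4.927×10^5 Pa = 71.46 psi
anhydrite: 2938 kg/m³ × 9.80665 m/s² × 480 m = 1.383×10^7 Pa = 2006 psi
Total = 5084 + 1760 + 71.46 + 2006 = 8921.0 psi

8920 psi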